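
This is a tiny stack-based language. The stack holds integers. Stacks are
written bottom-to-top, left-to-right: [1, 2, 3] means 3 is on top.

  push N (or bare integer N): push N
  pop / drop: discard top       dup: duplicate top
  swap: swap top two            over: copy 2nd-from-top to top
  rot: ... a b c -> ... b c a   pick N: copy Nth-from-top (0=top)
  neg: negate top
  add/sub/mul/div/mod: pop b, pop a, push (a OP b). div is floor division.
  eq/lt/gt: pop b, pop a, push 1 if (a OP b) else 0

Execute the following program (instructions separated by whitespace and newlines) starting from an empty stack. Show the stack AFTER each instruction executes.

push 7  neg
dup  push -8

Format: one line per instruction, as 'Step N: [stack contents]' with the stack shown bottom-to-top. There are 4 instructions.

Step 1: [7]
Step 2: [-7]
Step 3: [-7, -7]
Step 4: [-7, -7, -8]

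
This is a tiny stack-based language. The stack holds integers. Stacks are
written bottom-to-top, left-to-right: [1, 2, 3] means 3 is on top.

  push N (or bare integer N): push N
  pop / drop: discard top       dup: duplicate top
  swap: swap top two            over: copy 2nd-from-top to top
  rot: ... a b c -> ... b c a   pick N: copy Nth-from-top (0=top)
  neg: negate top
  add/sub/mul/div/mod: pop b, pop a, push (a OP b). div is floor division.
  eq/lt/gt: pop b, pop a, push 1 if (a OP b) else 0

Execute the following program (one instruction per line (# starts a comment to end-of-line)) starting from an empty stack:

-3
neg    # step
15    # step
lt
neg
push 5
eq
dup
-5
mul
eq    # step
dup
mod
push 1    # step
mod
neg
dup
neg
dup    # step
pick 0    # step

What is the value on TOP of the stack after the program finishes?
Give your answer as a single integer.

Answer: 0

Derivation:
After 'push -3': [-3]
After 'neg': [3]
After 'push 15': [3, 15]
After 'lt': [1]
After 'neg': [-1]
After 'push 5': [-1, 5]
After 'eq': [0]
After 'dup': [0, 0]
After 'push -5': [0, 0, -5]
After 'mul': [0, 0]
After 'eq': [1]
After 'dup': [1, 1]
After 'mod': [0]
After 'push 1': [0, 1]
After 'mod': [0]
After 'neg': [0]
After 'dup': [0, 0]
After 'neg': [0, 0]
After 'dup': [0, 0, 0]
After 'pick 0': [0, 0, 0, 0]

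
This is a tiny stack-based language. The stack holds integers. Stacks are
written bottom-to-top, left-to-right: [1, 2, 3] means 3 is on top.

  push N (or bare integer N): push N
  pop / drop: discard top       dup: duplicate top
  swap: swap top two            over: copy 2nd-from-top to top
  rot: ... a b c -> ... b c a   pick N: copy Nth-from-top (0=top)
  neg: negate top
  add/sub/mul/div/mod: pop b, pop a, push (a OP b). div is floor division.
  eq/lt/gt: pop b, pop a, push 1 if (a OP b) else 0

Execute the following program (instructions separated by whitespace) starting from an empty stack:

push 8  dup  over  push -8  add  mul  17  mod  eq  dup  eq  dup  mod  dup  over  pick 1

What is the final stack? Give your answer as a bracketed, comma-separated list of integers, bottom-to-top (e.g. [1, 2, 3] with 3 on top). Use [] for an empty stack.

After 'push 8': [8]
After 'dup': [8, 8]
After 'over': [8, 8, 8]
After 'push -8': [8, 8, 8, -8]
After 'add': [8, 8, 0]
After 'mul': [8, 0]
After 'push 17': [8, 0, 17]
After 'mod': [8, 0]
After 'eq': [0]
After 'dup': [0, 0]
After 'eq': [1]
After 'dup': [1, 1]
After 'mod': [0]
After 'dup': [0, 0]
After 'over': [0, 0, 0]
After 'pick 1': [0, 0, 0, 0]

Answer: [0, 0, 0, 0]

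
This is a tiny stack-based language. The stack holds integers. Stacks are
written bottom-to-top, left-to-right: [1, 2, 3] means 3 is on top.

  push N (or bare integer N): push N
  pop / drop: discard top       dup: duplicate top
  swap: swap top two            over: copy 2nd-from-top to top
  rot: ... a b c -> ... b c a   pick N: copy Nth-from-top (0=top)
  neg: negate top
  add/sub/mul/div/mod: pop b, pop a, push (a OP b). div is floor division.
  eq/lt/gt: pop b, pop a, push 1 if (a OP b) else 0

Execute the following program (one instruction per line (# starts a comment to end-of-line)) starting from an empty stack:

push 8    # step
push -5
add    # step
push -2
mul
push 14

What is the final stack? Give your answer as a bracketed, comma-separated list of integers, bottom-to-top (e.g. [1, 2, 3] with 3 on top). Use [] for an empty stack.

After 'push 8': [8]
After 'push -5': [8, -5]
After 'add': [3]
After 'push -2': [3, -2]
After 'mul': [-6]
After 'push 14': [-6, 14]

Answer: [-6, 14]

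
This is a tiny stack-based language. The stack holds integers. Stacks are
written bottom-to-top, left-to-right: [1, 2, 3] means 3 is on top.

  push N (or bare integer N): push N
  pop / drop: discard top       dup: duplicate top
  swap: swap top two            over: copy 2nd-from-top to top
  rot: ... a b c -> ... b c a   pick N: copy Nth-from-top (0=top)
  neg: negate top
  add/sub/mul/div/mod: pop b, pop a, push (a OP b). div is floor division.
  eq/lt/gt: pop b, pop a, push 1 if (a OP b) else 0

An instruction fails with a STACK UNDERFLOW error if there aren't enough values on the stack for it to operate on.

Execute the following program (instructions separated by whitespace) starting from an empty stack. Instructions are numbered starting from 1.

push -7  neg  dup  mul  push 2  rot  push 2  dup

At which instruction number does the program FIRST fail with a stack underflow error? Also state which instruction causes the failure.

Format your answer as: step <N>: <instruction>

Answer: step 6: rot

Derivation:
Step 1 ('push -7'): stack = [-7], depth = 1
Step 2 ('neg'): stack = [7], depth = 1
Step 3 ('dup'): stack = [7, 7], depth = 2
Step 4 ('mul'): stack = [49], depth = 1
Step 5 ('push 2'): stack = [49, 2], depth = 2
Step 6 ('rot'): needs 3 value(s) but depth is 2 — STACK UNDERFLOW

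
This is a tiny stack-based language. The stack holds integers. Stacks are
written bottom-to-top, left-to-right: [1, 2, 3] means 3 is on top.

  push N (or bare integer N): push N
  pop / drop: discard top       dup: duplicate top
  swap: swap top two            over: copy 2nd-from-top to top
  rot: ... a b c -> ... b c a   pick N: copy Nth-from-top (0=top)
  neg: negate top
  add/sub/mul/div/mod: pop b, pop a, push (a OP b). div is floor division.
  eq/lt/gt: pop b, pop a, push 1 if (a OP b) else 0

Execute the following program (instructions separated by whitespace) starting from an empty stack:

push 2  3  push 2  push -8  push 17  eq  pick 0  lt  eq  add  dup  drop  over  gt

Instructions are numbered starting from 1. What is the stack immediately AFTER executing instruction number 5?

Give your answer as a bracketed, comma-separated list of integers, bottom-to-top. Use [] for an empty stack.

Answer: [2, 3, 2, -8, 17]

Derivation:
Step 1 ('push 2'): [2]
Step 2 ('3'): [2, 3]
Step 3 ('push 2'): [2, 3, 2]
Step 4 ('push -8'): [2, 3, 2, -8]
Step 5 ('push 17'): [2, 3, 2, -8, 17]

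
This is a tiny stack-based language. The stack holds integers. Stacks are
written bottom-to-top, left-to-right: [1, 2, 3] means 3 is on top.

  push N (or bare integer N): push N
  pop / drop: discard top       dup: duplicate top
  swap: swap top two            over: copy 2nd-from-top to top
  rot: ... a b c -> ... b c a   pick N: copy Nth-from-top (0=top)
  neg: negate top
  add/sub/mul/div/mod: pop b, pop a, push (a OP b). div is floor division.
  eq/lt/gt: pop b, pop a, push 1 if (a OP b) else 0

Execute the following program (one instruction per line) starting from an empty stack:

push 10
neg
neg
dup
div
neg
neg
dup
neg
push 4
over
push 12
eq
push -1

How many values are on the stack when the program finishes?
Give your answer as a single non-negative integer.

Answer: 5

Derivation:
After 'push 10': stack = [10] (depth 1)
After 'neg': stack = [-10] (depth 1)
After 'neg': stack = [10] (depth 1)
After 'dup': stack = [10, 10] (depth 2)
After 'div': stack = [1] (depth 1)
After 'neg': stack = [-1] (depth 1)
After 'neg': stack = [1] (depth 1)
After 'dup': stack = [1, 1] (depth 2)
After 'neg': stack = [1, -1] (depth 2)
After 'push 4': stack = [1, -1, 4] (depth 3)
After 'over': stack = [1, -1, 4, -1] (depth 4)
After 'push 12': stack = [1, -1, 4, -1, 12] (depth 5)
After 'eq': stack = [1, -1, 4, 0] (depth 4)
After 'push -1': stack = [1, -1, 4, 0, -1] (depth 5)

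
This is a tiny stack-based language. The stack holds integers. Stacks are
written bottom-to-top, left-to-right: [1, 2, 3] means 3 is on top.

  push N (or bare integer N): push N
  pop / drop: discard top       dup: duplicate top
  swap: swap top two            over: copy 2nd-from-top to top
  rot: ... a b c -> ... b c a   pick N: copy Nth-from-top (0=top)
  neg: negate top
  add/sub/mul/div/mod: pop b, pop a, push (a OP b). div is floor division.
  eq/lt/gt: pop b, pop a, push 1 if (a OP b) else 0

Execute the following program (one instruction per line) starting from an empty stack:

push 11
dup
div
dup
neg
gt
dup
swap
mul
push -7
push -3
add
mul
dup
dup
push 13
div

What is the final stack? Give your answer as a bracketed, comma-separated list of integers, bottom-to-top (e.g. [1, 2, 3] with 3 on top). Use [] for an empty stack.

Answer: [-10, -10, -1]

Derivation:
After 'push 11': [11]
After 'dup': [11, 11]
After 'div': [1]
After 'dup': [1, 1]
After 'neg': [1, -1]
After 'gt': [1]
After 'dup': [1, 1]
After 'swap': [1, 1]
After 'mul': [1]
After 'push -7': [1, -7]
After 'push -3': [1, -7, -3]
After 'add': [1, -10]
After 'mul': [-10]
After 'dup': [-10, -10]
After 'dup': [-10, -10, -10]
After 'push 13': [-10, -10, -10, 13]
After 'div': [-10, -10, -1]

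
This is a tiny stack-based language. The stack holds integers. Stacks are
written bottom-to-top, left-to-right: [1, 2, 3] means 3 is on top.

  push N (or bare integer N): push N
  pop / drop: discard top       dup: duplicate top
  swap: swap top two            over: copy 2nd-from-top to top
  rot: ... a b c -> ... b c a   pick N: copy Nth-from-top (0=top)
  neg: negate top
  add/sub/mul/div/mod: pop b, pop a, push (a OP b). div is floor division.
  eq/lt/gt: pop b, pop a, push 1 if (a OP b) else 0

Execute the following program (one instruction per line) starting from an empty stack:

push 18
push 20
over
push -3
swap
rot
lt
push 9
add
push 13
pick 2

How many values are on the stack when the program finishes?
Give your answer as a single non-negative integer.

After 'push 18': stack = [18] (depth 1)
After 'push 20': stack = [18, 20] (depth 2)
After 'over': stack = [18, 20, 18] (depth 3)
After 'push -3': stack = [18, 20, 18, -3] (depth 4)
After 'swap': stack = [18, 20, -3, 18] (depth 4)
After 'rot': stack = [18, -3, 18, 20] (depth 4)
After 'lt': stack = [18, -3, 1] (depth 3)
After 'push 9': stack = [18, -3, 1, 9] (depth 4)
After 'add': stack = [18, -3, 10] (depth 3)
After 'push 13': stack = [18, -3, 10, 13] (depth 4)
After 'pick 2': stack = [18, -3, 10, 13, -3] (depth 5)

Answer: 5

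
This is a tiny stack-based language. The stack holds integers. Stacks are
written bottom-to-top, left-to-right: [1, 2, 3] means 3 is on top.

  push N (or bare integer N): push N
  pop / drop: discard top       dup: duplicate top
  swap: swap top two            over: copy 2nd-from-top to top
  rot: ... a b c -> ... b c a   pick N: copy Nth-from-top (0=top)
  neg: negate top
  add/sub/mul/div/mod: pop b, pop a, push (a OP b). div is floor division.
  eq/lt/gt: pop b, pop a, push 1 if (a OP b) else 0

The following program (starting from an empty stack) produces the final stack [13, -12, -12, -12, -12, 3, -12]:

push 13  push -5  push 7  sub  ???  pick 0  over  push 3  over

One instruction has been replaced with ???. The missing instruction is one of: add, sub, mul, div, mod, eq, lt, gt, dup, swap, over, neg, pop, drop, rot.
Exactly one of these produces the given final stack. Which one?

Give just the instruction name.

Answer: dup

Derivation:
Stack before ???: [13, -12]
Stack after ???:  [13, -12, -12]
The instruction that transforms [13, -12] -> [13, -12, -12] is: dup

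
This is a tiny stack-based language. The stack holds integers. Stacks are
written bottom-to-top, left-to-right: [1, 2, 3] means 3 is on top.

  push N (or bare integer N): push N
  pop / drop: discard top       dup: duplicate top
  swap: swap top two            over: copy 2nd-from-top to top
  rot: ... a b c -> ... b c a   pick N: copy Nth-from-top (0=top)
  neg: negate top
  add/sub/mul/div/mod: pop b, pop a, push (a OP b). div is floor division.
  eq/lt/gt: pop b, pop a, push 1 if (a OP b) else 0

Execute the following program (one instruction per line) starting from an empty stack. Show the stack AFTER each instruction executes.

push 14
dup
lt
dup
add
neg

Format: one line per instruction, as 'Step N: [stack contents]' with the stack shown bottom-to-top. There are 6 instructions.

Step 1: [14]
Step 2: [14, 14]
Step 3: [0]
Step 4: [0, 0]
Step 5: [0]
Step 6: [0]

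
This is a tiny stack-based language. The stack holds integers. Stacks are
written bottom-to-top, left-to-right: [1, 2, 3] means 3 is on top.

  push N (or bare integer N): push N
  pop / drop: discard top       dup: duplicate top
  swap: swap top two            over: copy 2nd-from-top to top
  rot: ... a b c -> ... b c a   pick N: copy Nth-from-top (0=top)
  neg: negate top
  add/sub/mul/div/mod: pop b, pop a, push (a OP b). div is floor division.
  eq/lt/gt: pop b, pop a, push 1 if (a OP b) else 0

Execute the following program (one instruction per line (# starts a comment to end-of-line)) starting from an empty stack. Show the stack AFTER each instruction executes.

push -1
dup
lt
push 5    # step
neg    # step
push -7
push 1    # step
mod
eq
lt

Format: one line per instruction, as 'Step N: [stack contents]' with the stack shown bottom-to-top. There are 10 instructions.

Step 1: [-1]
Step 2: [-1, -1]
Step 3: [0]
Step 4: [0, 5]
Step 5: [0, -5]
Step 6: [0, -5, -7]
Step 7: [0, -5, -7, 1]
Step 8: [0, -5, 0]
Step 9: [0, 0]
Step 10: [0]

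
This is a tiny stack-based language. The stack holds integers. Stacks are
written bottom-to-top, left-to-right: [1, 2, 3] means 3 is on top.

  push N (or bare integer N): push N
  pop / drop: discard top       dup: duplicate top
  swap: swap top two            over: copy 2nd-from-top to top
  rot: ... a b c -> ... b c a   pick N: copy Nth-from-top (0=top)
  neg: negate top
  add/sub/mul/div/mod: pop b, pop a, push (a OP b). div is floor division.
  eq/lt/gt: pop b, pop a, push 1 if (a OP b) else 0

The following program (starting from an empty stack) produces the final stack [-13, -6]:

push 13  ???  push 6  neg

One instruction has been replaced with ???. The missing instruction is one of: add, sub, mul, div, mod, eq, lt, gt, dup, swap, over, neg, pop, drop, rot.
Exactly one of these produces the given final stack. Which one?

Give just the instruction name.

Answer: neg

Derivation:
Stack before ???: [13]
Stack after ???:  [-13]
The instruction that transforms [13] -> [-13] is: neg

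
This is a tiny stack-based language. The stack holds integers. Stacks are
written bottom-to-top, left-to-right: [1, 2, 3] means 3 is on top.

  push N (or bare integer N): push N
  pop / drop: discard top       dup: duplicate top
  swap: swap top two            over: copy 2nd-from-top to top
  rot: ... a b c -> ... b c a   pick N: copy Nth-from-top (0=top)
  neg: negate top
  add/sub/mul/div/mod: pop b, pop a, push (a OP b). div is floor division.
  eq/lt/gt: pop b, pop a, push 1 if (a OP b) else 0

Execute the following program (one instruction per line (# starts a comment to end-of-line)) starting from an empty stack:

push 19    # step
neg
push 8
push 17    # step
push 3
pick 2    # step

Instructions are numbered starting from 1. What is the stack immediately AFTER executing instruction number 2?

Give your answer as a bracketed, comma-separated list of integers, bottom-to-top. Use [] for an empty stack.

Step 1 ('push 19'): [19]
Step 2 ('neg'): [-19]

Answer: [-19]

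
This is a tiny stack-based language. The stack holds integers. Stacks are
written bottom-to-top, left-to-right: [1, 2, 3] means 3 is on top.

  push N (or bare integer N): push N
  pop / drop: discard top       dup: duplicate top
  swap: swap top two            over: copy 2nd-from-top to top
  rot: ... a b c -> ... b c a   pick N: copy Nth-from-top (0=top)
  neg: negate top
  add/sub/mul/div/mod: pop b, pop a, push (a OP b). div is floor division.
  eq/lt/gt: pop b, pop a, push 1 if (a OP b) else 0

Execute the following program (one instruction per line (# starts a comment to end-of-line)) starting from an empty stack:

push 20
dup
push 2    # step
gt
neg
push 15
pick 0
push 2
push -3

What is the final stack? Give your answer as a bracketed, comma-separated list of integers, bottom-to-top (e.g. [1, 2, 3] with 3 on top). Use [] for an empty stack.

Answer: [20, -1, 15, 15, 2, -3]

Derivation:
After 'push 20': [20]
After 'dup': [20, 20]
After 'push 2': [20, 20, 2]
After 'gt': [20, 1]
After 'neg': [20, -1]
After 'push 15': [20, -1, 15]
After 'pick 0': [20, -1, 15, 15]
After 'push 2': [20, -1, 15, 15, 2]
After 'push -3': [20, -1, 15, 15, 2, -3]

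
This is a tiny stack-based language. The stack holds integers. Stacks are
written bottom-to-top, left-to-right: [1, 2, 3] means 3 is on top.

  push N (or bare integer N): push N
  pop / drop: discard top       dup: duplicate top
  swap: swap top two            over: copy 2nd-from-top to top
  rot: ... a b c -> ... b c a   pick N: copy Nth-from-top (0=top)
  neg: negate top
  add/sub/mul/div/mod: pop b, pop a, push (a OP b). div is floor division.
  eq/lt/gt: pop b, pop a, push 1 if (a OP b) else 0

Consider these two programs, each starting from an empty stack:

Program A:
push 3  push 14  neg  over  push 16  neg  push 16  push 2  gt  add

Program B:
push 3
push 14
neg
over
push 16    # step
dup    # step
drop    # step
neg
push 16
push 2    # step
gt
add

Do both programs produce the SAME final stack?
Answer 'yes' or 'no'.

Program A trace:
  After 'push 3': [3]
  After 'push 14': [3, 14]
  After 'neg': [3, -14]
  After 'over': [3, -14, 3]
  After 'push 16': [3, -14, 3, 16]
  After 'neg': [3, -14, 3, -16]
  After 'push 16': [3, -14, 3, -16, 16]
  After 'push 2': [3, -14, 3, -16, 16, 2]
  After 'gt': [3, -14, 3, -16, 1]
  After 'add': [3, -14, 3, -15]
Program A final stack: [3, -14, 3, -15]

Program B trace:
  After 'push 3': [3]
  After 'push 14': [3, 14]
  After 'neg': [3, -14]
  After 'over': [3, -14, 3]
  After 'push 16': [3, -14, 3, 16]
  After 'dup': [3, -14, 3, 16, 16]
  After 'drop': [3, -14, 3, 16]
  After 'neg': [3, -14, 3, -16]
  After 'push 16': [3, -14, 3, -16, 16]
  After 'push 2': [3, -14, 3, -16, 16, 2]
  After 'gt': [3, -14, 3, -16, 1]
  After 'add': [3, -14, 3, -15]
Program B final stack: [3, -14, 3, -15]
Same: yes

Answer: yes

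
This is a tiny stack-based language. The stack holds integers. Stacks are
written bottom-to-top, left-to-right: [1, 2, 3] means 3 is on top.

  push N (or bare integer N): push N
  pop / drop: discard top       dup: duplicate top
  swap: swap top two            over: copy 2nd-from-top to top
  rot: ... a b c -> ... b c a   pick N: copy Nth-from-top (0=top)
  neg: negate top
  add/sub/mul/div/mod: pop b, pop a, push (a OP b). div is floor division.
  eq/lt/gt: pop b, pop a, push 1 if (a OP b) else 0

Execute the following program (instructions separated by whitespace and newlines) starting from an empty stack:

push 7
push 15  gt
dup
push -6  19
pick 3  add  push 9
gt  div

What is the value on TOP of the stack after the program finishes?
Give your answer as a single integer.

Answer: -6

Derivation:
After 'push 7': [7]
After 'push 15': [7, 15]
After 'gt': [0]
After 'dup': [0, 0]
After 'push -6': [0, 0, -6]
After 'push 19': [0, 0, -6, 19]
After 'pick 3': [0, 0, -6, 19, 0]
After 'add': [0, 0, -6, 19]
After 'push 9': [0, 0, -6, 19, 9]
After 'gt': [0, 0, -6, 1]
After 'div': [0, 0, -6]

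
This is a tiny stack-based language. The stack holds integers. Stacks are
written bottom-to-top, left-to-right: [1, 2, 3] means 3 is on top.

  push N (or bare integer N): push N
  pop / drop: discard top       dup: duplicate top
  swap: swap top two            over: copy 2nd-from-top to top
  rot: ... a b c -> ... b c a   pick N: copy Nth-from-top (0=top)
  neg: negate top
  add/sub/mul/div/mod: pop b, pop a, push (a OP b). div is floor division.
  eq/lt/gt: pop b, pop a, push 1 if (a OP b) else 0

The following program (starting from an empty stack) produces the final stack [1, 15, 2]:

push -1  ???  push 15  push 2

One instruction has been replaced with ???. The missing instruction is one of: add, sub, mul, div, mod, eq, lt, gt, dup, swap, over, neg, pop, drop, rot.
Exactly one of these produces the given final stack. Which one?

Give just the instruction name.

Answer: neg

Derivation:
Stack before ???: [-1]
Stack after ???:  [1]
The instruction that transforms [-1] -> [1] is: neg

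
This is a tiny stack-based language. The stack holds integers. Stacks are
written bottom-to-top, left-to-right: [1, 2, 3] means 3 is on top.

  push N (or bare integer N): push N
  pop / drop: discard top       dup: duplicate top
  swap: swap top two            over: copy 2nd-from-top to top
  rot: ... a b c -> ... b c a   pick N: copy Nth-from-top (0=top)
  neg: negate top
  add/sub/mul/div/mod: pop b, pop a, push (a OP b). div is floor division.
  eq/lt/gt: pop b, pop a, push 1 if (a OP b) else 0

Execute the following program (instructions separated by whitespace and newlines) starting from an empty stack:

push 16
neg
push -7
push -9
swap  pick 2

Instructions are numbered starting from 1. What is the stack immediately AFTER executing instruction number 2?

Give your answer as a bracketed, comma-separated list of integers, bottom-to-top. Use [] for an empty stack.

Step 1 ('push 16'): [16]
Step 2 ('neg'): [-16]

Answer: [-16]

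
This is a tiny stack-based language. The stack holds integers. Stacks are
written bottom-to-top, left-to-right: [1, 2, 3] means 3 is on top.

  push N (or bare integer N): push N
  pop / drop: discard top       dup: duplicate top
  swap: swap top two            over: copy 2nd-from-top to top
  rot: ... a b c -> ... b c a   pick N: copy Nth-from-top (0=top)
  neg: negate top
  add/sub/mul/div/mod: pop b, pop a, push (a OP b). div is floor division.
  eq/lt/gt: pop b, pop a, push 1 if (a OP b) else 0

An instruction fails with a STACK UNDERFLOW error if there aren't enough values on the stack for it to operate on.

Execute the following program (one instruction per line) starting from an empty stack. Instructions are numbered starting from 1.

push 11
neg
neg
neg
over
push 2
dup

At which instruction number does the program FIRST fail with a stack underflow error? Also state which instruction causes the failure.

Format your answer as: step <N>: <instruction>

Answer: step 5: over

Derivation:
Step 1 ('push 11'): stack = [11], depth = 1
Step 2 ('neg'): stack = [-11], depth = 1
Step 3 ('neg'): stack = [11], depth = 1
Step 4 ('neg'): stack = [-11], depth = 1
Step 5 ('over'): needs 2 value(s) but depth is 1 — STACK UNDERFLOW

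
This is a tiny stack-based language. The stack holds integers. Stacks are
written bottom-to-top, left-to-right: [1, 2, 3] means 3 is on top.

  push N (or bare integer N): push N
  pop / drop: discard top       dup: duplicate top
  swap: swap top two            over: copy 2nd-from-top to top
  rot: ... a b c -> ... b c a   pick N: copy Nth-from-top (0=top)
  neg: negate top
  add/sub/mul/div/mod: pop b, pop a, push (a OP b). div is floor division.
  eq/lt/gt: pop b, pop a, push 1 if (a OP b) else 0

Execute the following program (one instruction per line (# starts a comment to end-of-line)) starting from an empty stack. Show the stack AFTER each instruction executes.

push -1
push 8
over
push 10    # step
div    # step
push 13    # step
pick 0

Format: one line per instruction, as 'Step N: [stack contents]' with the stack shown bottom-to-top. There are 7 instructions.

Step 1: [-1]
Step 2: [-1, 8]
Step 3: [-1, 8, -1]
Step 4: [-1, 8, -1, 10]
Step 5: [-1, 8, -1]
Step 6: [-1, 8, -1, 13]
Step 7: [-1, 8, -1, 13, 13]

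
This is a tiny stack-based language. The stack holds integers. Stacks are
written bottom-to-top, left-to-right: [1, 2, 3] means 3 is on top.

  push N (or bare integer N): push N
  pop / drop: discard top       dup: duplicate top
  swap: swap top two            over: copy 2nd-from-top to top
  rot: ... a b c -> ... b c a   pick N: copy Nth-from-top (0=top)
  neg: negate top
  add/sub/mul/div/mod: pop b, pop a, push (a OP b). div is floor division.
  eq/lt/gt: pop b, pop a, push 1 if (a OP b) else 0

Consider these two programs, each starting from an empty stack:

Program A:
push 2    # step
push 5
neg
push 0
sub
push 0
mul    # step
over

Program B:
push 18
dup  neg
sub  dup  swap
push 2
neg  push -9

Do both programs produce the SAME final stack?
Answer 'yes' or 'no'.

Program A trace:
  After 'push 2': [2]
  After 'push 5': [2, 5]
  After 'neg': [2, -5]
  After 'push 0': [2, -5, 0]
  After 'sub': [2, -5]
  After 'push 0': [2, -5, 0]
  After 'mul': [2, 0]
  After 'over': [2, 0, 2]
Program A final stack: [2, 0, 2]

Program B trace:
  After 'push 18': [18]
  After 'dup': [18, 18]
  After 'neg': [18, -18]
  After 'sub': [36]
  After 'dup': [36, 36]
  After 'swap': [36, 36]
  After 'push 2': [36, 36, 2]
  After 'neg': [36, 36, -2]
  After 'push -9': [36, 36, -2, -9]
Program B final stack: [36, 36, -2, -9]
Same: no

Answer: no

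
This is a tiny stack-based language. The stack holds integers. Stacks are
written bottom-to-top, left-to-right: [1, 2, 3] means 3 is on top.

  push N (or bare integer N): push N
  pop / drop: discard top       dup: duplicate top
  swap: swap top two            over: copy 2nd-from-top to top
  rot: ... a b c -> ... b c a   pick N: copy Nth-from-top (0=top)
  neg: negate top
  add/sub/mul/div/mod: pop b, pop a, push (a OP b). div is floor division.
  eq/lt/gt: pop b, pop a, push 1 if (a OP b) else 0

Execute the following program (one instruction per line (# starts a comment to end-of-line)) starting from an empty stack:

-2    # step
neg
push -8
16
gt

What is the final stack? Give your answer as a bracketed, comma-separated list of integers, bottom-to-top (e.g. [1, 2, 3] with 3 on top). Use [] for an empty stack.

Answer: [2, 0]

Derivation:
After 'push -2': [-2]
After 'neg': [2]
After 'push -8': [2, -8]
After 'push 16': [2, -8, 16]
After 'gt': [2, 0]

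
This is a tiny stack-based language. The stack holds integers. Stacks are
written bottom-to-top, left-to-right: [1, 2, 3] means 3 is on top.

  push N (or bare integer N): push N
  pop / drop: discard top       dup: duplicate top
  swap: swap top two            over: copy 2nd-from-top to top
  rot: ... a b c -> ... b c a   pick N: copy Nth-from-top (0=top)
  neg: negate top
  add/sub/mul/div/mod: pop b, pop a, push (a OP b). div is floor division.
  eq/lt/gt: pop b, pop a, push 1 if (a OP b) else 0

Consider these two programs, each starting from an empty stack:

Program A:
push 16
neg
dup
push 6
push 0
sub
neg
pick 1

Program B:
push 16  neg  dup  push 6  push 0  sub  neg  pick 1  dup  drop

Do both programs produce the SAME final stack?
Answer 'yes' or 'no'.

Program A trace:
  After 'push 16': [16]
  After 'neg': [-16]
  After 'dup': [-16, -16]
  After 'push 6': [-16, -16, 6]
  After 'push 0': [-16, -16, 6, 0]
  After 'sub': [-16, -16, 6]
  After 'neg': [-16, -16, -6]
  After 'pick 1': [-16, -16, -6, -16]
Program A final stack: [-16, -16, -6, -16]

Program B trace:
  After 'push 16': [16]
  After 'neg': [-16]
  After 'dup': [-16, -16]
  After 'push 6': [-16, -16, 6]
  After 'push 0': [-16, -16, 6, 0]
  After 'sub': [-16, -16, 6]
  After 'neg': [-16, -16, -6]
  After 'pick 1': [-16, -16, -6, -16]
  After 'dup': [-16, -16, -6, -16, -16]
  After 'drop': [-16, -16, -6, -16]
Program B final stack: [-16, -16, -6, -16]
Same: yes

Answer: yes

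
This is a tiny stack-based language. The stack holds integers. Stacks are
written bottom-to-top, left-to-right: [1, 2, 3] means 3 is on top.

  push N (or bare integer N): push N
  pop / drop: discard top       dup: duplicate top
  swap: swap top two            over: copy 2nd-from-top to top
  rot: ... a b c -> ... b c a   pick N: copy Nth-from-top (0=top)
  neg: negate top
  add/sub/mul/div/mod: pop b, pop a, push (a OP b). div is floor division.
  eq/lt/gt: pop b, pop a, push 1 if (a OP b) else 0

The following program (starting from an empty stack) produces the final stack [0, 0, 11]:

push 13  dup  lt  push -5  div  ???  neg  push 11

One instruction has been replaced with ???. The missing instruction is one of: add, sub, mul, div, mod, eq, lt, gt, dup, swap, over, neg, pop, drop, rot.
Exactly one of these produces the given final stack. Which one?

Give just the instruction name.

Answer: dup

Derivation:
Stack before ???: [0]
Stack after ???:  [0, 0]
The instruction that transforms [0] -> [0, 0] is: dup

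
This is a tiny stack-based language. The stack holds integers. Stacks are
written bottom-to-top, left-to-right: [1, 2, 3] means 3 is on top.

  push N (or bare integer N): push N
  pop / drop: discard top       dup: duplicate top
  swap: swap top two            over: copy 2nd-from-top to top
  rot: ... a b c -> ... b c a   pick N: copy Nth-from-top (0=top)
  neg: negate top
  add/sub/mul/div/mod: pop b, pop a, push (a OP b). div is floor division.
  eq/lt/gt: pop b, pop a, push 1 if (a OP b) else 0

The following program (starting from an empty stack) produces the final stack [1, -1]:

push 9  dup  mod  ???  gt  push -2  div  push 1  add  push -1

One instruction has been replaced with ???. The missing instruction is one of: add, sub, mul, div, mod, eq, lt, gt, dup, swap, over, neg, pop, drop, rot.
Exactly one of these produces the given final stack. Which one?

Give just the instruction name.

Answer: dup

Derivation:
Stack before ???: [0]
Stack after ???:  [0, 0]
The instruction that transforms [0] -> [0, 0] is: dup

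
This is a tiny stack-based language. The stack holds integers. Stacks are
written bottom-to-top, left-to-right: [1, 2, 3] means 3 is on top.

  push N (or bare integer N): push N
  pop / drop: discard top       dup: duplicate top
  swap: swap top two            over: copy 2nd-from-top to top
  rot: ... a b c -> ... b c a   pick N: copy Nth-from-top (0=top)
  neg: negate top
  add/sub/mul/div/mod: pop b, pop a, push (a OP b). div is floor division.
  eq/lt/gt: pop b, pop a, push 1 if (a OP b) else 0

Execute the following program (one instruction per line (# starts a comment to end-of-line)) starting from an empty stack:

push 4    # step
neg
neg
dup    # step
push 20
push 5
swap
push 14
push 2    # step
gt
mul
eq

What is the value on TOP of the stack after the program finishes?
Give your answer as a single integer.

After 'push 4': [4]
After 'neg': [-4]
After 'neg': [4]
After 'dup': [4, 4]
After 'push 20': [4, 4, 20]
After 'push 5': [4, 4, 20, 5]
After 'swap': [4, 4, 5, 20]
After 'push 14': [4, 4, 5, 20, 14]
After 'push 2': [4, 4, 5, 20, 14, 2]
After 'gt': [4, 4, 5, 20, 1]
After 'mul': [4, 4, 5, 20]
After 'eq': [4, 4, 0]

Answer: 0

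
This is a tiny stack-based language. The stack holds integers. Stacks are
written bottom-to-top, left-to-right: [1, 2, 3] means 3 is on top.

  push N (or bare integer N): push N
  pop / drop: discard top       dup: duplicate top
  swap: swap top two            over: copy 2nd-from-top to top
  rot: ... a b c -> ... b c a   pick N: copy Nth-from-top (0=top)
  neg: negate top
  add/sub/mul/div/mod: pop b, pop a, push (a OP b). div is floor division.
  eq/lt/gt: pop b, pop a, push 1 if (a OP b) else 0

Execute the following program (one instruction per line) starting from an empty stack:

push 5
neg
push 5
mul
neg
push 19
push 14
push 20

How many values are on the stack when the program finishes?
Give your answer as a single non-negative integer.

After 'push 5': stack = [5] (depth 1)
After 'neg': stack = [-5] (depth 1)
After 'push 5': stack = [-5, 5] (depth 2)
After 'mul': stack = [-25] (depth 1)
After 'neg': stack = [25] (depth 1)
After 'push 19': stack = [25, 19] (depth 2)
After 'push 14': stack = [25, 19, 14] (depth 3)
After 'push 20': stack = [25, 19, 14, 20] (depth 4)

Answer: 4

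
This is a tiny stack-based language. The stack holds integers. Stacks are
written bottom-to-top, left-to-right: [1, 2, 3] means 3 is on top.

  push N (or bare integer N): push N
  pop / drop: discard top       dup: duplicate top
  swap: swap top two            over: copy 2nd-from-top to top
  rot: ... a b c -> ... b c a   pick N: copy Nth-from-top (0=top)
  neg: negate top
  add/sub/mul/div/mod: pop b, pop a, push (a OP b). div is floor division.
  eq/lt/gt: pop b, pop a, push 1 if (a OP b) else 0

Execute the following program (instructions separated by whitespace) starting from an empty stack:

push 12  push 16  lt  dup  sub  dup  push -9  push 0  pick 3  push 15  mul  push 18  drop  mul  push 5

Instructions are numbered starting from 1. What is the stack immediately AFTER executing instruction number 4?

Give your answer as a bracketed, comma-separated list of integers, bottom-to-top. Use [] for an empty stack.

Step 1 ('push 12'): [12]
Step 2 ('push 16'): [12, 16]
Step 3 ('lt'): [1]
Step 4 ('dup'): [1, 1]

Answer: [1, 1]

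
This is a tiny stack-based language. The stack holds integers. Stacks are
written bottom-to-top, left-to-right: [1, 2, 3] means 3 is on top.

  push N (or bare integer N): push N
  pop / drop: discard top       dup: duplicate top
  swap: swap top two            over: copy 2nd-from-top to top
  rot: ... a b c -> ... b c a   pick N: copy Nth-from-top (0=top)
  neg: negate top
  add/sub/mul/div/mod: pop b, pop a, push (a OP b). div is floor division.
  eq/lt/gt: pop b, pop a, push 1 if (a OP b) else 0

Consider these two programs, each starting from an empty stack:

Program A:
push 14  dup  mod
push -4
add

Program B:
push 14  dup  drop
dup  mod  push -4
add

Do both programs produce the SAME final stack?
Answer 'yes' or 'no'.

Program A trace:
  After 'push 14': [14]
  After 'dup': [14, 14]
  After 'mod': [0]
  After 'push -4': [0, -4]
  After 'add': [-4]
Program A final stack: [-4]

Program B trace:
  After 'push 14': [14]
  After 'dup': [14, 14]
  After 'drop': [14]
  After 'dup': [14, 14]
  After 'mod': [0]
  After 'push -4': [0, -4]
  After 'add': [-4]
Program B final stack: [-4]
Same: yes

Answer: yes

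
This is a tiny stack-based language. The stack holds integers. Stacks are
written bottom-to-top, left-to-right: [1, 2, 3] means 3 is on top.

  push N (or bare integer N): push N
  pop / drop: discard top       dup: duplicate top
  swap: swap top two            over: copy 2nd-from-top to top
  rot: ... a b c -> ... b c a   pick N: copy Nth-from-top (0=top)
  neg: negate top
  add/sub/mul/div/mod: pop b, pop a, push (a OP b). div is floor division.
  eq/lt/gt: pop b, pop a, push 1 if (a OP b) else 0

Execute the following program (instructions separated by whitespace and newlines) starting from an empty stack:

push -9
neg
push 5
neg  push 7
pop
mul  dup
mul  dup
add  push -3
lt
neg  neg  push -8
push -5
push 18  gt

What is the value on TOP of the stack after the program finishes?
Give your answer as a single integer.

After 'push -9': [-9]
After 'neg': [9]
After 'push 5': [9, 5]
After 'neg': [9, -5]
After 'push 7': [9, -5, 7]
After 'pop': [9, -5]
After 'mul': [-45]
After 'dup': [-45, -45]
After 'mul': [2025]
After 'dup': [2025, 2025]
After 'add': [4050]
After 'push -3': [4050, -3]
After 'lt': [0]
After 'neg': [0]
After 'neg': [0]
After 'push -8': [0, -8]
After 'push -5': [0, -8, -5]
After 'push 18': [0, -8, -5, 18]
After 'gt': [0, -8, 0]

Answer: 0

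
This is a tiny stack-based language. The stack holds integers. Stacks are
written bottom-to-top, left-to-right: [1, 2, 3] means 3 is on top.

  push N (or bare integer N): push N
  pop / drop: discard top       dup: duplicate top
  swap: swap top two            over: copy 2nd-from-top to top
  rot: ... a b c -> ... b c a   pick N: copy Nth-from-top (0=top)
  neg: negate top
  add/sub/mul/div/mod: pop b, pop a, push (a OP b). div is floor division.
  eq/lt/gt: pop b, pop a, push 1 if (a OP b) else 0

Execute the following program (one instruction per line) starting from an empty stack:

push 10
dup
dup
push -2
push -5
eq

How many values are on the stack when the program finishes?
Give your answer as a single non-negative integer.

After 'push 10': stack = [10] (depth 1)
After 'dup': stack = [10, 10] (depth 2)
After 'dup': stack = [10, 10, 10] (depth 3)
After 'push -2': stack = [10, 10, 10, -2] (depth 4)
After 'push -5': stack = [10, 10, 10, -2, -5] (depth 5)
After 'eq': stack = [10, 10, 10, 0] (depth 4)

Answer: 4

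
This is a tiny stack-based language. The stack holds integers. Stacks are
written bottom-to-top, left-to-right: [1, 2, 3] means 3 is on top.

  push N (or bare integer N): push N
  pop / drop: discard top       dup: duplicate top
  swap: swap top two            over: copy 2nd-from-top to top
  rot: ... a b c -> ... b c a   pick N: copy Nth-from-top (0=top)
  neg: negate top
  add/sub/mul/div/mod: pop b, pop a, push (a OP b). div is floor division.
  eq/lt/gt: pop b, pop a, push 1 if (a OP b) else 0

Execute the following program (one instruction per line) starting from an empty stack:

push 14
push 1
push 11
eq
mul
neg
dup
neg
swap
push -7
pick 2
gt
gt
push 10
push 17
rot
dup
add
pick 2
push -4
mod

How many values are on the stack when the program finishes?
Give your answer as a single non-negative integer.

After 'push 14': stack = [14] (depth 1)
After 'push 1': stack = [14, 1] (depth 2)
After 'push 11': stack = [14, 1, 11] (depth 3)
After 'eq': stack = [14, 0] (depth 2)
After 'mul': stack = [0] (depth 1)
After 'neg': stack = [0] (depth 1)
After 'dup': stack = [0, 0] (depth 2)
After 'neg': stack = [0, 0] (depth 2)
After 'swap': stack = [0, 0] (depth 2)
After 'push -7': stack = [0, 0, -7] (depth 3)
  ...
After 'gt': stack = [0, 0, 0] (depth 3)
After 'gt': stack = [0, 0] (depth 2)
After 'push 10': stack = [0, 0, 10] (depth 3)
After 'push 17': stack = [0, 0, 10, 17] (depth 4)
After 'rot': stack = [0, 10, 17, 0] (depth 4)
After 'dup': stack = [0, 10, 17, 0, 0] (depth 5)
After 'add': stack = [0, 10, 17, 0] (depth 4)
After 'pick 2': stack = [0, 10, 17, 0, 10] (depth 5)
After 'push -4': stack = [0, 10, 17, 0, 10, -4] (depth 6)
After 'mod': stack = [0, 10, 17, 0, -2] (depth 5)

Answer: 5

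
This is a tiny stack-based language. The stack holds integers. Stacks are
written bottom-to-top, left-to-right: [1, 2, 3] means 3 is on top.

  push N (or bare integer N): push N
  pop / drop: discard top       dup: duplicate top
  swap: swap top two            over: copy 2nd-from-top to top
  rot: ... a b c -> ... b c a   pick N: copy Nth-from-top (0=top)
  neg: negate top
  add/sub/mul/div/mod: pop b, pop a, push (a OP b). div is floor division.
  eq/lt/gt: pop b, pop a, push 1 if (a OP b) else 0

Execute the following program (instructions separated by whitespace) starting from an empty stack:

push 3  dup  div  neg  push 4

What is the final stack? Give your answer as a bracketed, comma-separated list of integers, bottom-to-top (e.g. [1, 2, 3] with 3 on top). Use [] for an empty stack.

Answer: [-1, 4]

Derivation:
After 'push 3': [3]
After 'dup': [3, 3]
After 'div': [1]
After 'neg': [-1]
After 'push 4': [-1, 4]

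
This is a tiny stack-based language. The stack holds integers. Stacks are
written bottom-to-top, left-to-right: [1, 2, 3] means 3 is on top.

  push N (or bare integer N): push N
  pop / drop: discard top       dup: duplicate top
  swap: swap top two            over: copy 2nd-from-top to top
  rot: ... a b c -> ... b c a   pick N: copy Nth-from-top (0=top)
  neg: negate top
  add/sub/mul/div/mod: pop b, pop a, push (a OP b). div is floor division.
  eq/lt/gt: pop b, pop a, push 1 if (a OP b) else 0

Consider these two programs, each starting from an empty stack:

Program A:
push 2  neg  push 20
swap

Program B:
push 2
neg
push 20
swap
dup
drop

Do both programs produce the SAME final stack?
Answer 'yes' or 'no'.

Answer: yes

Derivation:
Program A trace:
  After 'push 2': [2]
  After 'neg': [-2]
  After 'push 20': [-2, 20]
  After 'swap': [20, -2]
Program A final stack: [20, -2]

Program B trace:
  After 'push 2': [2]
  After 'neg': [-2]
  After 'push 20': [-2, 20]
  After 'swap': [20, -2]
  After 'dup': [20, -2, -2]
  After 'drop': [20, -2]
Program B final stack: [20, -2]
Same: yes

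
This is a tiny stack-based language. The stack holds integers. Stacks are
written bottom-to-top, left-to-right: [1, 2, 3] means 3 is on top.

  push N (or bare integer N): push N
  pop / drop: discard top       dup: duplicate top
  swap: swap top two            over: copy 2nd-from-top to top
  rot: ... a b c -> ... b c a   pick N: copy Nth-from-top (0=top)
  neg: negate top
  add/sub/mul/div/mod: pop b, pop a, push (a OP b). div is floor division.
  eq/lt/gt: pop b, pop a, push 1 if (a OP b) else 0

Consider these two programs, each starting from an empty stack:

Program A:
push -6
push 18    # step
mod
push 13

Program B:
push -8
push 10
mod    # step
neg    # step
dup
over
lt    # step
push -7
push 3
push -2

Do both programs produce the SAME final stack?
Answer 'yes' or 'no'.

Answer: no

Derivation:
Program A trace:
  After 'push -6': [-6]
  After 'push 18': [-6, 18]
  After 'mod': [12]
  After 'push 13': [12, 13]
Program A final stack: [12, 13]

Program B trace:
  After 'push -8': [-8]
  After 'push 10': [-8, 10]
  After 'mod': [2]
  After 'neg': [-2]
  After 'dup': [-2, -2]
  After 'over': [-2, -2, -2]
  After 'lt': [-2, 0]
  After 'push -7': [-2, 0, -7]
  After 'push 3': [-2, 0, -7, 3]
  After 'push -2': [-2, 0, -7, 3, -2]
Program B final stack: [-2, 0, -7, 3, -2]
Same: no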